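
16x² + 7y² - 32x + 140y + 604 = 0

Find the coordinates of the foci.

(1, -13) and (1, -7)

Group the x- and y-terms: 16(x² - 2x) + 7(y² + 20y) = -604
Completing the square gives 16(x - 1)² + 7(y + 10)² = -604 + 16 + 700 = 112.
Divide by 112: (x - 1)²/7 + (y + 10)²/16 = 1
Ellipse, center (1, -10), major axis vertical; a² = 16, b² = 7.
c² = a² - b² = 16 - 7 = 9, so c = 3.
Foci lie on the vertical axis through the center: (h, k ± c).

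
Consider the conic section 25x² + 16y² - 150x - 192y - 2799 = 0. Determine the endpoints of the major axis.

(3, -9) and (3, 21)

Rearranging, 25(x² - 6x) + 16(y² - 12y) = 2799.
Complete the square in x and y: 25(x - 3)² + 16(y - 6)² = 2799 + 225 + 576 = 3600
Divide through by 3600 to get (x - 3)²/144 + (y - 6)²/225 = 1.
Ellipse, center (3, 6), major axis vertical; a² = 225, b² = 144.
a = 15. Vertices at (h, k ± a).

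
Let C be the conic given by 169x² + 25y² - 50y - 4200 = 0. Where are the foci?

(0, -11) and (0, 13)

Rearranging, 169x² + 25(y² - 2y) = 4200.
Completing the square gives 169x² + 25(y - 1)² = 4200 + 0 + 25 = 4225.
Divide by 4225: x²/25 + (y - 1)²/169 = 1
Ellipse, center (0, 1), major axis vertical; a² = 169, b² = 25.
c² = a² - b² = 169 - 25 = 144, so c = 12.
Foci lie on the vertical axis through the center: (h, k ± c).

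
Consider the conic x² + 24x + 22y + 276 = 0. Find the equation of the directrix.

y = -1/2

Only x is squared. Complete the square in x: (x + 12)² = -22(y + 6).
Vertex (-12, -6); 4p = -22 so p = -11/2. Opens down.
Directrix is the horizontal line y = k − p = -6 − (-11/2) = -1/2.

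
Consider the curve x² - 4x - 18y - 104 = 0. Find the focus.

(2, -3/2)

Only x is squared. Complete the square in x: (x - 2)² = 18(y + 6).
Vertex (2, -6); 4p = 18 so p = 9/2. Opens up.
Focus is p units from the vertex along the axis: (h, k + p).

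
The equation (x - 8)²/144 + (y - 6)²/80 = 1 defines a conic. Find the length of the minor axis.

8√5

Center (8, 6). The larger denominator 144 sits under the x-term, so the major axis is horizontal; a² = 144, b² = 80.
b² = 80 so b = 4√5; the minor axis has length 2b = 8√5.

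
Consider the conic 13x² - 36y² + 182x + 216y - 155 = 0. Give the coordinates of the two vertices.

Collect terms: 13(x² + 14x) -36(y² - 6y) = 155
Completing the square gives 13(x + 7)² -36(y - 3)² = 155 + 637 - 324 = 468.
Divide through by 468 to get (x + 7)²/36 - (y - 3)²/13 = 1.
Hyperbola, center (-7, 3), transverse axis horizontal; a² = 36, b² = 13.
a = 6. Vertices at (h ± a, k).

(-13, 3) and (-1, 3)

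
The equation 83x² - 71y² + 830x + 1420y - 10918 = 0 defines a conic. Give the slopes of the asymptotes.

√5893/71 and -√5893/71

Rearranging, 83(x² + 10x) -71(y² - 20y) = 10918.
Complete the square in x and y: 83(x + 5)² -71(y - 10)² = 10918 + 2075 - 7100 = 5893
Divide through by 5893 to get (x + 5)²/71 - (y - 10)²/83 = 1.
Hyperbola, center (-5, 10), transverse axis horizontal; a² = 71, b² = 83.
For a horizontal hyperbola the asymptotes have slope ±b/a.
Here that is ±√83/√71 = ±√5893/71.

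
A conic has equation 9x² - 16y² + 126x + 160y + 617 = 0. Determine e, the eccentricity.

e = 5/3

Group the x- and y-terms: 9(x² + 14x) -16(y² - 10y) = -617
Complete the square in x and y: 9(x + 7)² -16(y - 5)² = -617 + 441 - 400 = -576
Divide through by -576 to get (y - 5)²/36 - (x + 7)²/64 = 1.
Hyperbola, center (-7, 5), transverse axis vertical; a² = 36, b² = 64.
c² = a² + b² = 100, so c = 10.
e = c/a = 10/6 = 5/3.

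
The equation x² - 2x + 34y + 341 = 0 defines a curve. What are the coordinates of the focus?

Only x is squared. Complete the square in x: (x - 1)² = -34(y + 10).
Vertex (1, -10); 4p = -34 so p = -17/2. Opens down.
Focus is p units from the vertex along the axis: (h, k + p).

(1, -37/2)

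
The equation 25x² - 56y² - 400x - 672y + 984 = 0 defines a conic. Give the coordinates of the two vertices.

Group: 25(x² - 16x) -56(y² + 12y) = -984
Complete the square in x and y: 25(x - 8)² -56(y + 6)² = -984 + 1600 - 2016 = -1400
Divide by -1400: (y + 6)²/25 - (x - 8)²/56 = 1
Hyperbola, center (8, -6), transverse axis vertical; a² = 25, b² = 56.
a = 5. Vertices at (h, k ± a).

(8, -11) and (8, -1)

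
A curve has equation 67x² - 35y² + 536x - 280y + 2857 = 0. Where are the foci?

Collect terms: 67(x² + 8x) -35(y² + 8y) = -2857
Complete the square in x and y: 67(x + 4)² -35(y + 4)² = -2857 + 1072 - 560 = -2345
Dividing both sides by -2345: (y + 4)²/67 - (x + 4)²/35 = 1
Hyperbola, center (-4, -4), transverse axis vertical; a² = 67, b² = 35.
c² = a² + b² = 67 + 35 = 102, so c = √102.
Foci lie on the vertical axis through the center: (h, k ± c).

(-4, -4 - √102) and (-4, -4 + √102)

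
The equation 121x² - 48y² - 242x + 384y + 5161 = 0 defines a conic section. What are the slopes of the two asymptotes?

11√3/12 and -11√3/12

Group the x- and y-terms: 121(x² - 2x) -48(y² - 8y) = -5161
Completing the square gives 121(x - 1)² -48(y - 4)² = -5161 + 121 - 768 = -5808.
Dividing both sides by -5808: (y - 4)²/121 - (x - 1)²/48 = 1
Hyperbola, center (1, 4), transverse axis vertical; a² = 121, b² = 48.
For a vertical hyperbola the asymptotes have slope ±a/b.
Here that is ±11/4√3 = ±11√3/12.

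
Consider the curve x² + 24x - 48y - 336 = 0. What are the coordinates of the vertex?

Only x is squared. Complete the square in x: (x + 12)² = 48(y + 10).
Vertex (-12, -10); 4p = 48 so p = 12. Opens up.

(-12, -10)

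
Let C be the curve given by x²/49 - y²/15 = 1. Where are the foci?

Center (0, 0). The positive term is the x-term, so the transverse axis is horizontal; a² = 49, b² = 15.
c² = a² + b² = 49 + 15 = 64, so c = 8.
Foci lie on the horizontal axis through the center: (h ± c, k).

(-8, 0) and (8, 0)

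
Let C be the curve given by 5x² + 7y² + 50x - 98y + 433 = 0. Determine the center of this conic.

5(x² + 10x) + 7(y² - 14y) = -433
Complete the square: 5(x + 5)² + 7(y - 7)² = -433 + 125 + 343 = 35
Divide by 35: (x + 5)²/7 + (y - 7)²/5 = 1
Ellipse with center (-5, 7).

(-5, 7)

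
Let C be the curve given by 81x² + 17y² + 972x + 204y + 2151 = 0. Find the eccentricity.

e = 8/9

Group: 81(x² + 12x) + 17(y² + 12y) = -2151
Complete the square in x and y: 81(x + 6)² + 17(y + 6)² = -2151 + 2916 + 612 = 1377
Dividing both sides by 1377: (x + 6)²/17 + (y + 6)²/81 = 1
Ellipse, center (-6, -6), major axis vertical; a² = 81, b² = 17.
c² = a² - b² = 64, so c = 8.
e = c/a = 8/9.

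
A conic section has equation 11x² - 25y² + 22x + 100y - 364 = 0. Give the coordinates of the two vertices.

Group the x- and y-terms: 11(x² + 2x) -25(y² - 4y) = 364
11(x + 1)² -25(y - 2)² = 364 + 11 - 100 = 275
Divide by 275: (x + 1)²/25 - (y - 2)²/11 = 1
Hyperbola, center (-1, 2), transverse axis horizontal; a² = 25, b² = 11.
a = 5. Vertices at (h ± a, k).

(-6, 2) and (4, 2)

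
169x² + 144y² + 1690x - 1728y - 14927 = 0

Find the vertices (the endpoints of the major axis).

(-5, -7) and (-5, 19)

Collect terms: 169(x² + 10x) + 144(y² - 12y) = 14927
169(x + 5)² + 144(y - 6)² = 14927 + 4225 + 5184 = 24336
Divide through by 24336 to get (x + 5)²/144 + (y - 6)²/169 = 1.
Ellipse, center (-5, 6), major axis vertical; a² = 169, b² = 144.
a = 13. Vertices at (h, k ± a).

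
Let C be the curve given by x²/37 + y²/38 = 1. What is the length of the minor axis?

Center (0, 0). The larger denominator 38 sits under the y-term, so the major axis is vertical; a² = 38, b² = 37.
b² = 37 so b = √37; the minor axis has length 2b = 2√37.

2√37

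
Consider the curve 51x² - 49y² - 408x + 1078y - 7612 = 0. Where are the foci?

(-6, 11) and (14, 11)

Rearranging, 51(x² - 8x) -49(y² - 22y) = 7612.
Complete the square: 51(x - 4)² -49(y - 11)² = 7612 + 816 - 5929 = 2499
Divide through by 2499 to get (x - 4)²/49 - (y - 11)²/51 = 1.
Hyperbola, center (4, 11), transverse axis horizontal; a² = 49, b² = 51.
c² = a² + b² = 49 + 51 = 100, so c = 10.
Foci lie on the horizontal axis through the center: (h ± c, k).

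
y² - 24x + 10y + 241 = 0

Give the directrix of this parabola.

x = 3

Only y is squared. Complete the square in y: (y + 5)² = 24(x - 9).
Vertex (9, -5); 4p = 24 so p = 6. Opens right.
Directrix is the vertical line x = h − p = 9 − (6) = 3.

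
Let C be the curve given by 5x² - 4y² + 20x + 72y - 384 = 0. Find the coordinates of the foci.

Group the x- and y-terms: 5(x² + 4x) -4(y² - 18y) = 384
Complete the square: 5(x + 2)² -4(y - 9)² = 384 + 20 - 324 = 80
Dividing both sides by 80: (x + 2)²/16 - (y - 9)²/20 = 1
Hyperbola, center (-2, 9), transverse axis horizontal; a² = 16, b² = 20.
c² = a² + b² = 16 + 20 = 36, so c = 6.
Foci lie on the horizontal axis through the center: (h ± c, k).

(-8, 9) and (4, 9)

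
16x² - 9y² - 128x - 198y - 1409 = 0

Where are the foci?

Group: 16(x² - 8x) -9(y² + 22y) = 1409
Complete the square: 16(x - 4)² -9(y + 11)² = 1409 + 256 - 1089 = 576
Divide through by 576 to get (x - 4)²/36 - (y + 11)²/64 = 1.
Hyperbola, center (4, -11), transverse axis horizontal; a² = 36, b² = 64.
c² = a² + b² = 36 + 64 = 100, so c = 10.
Foci lie on the horizontal axis through the center: (h ± c, k).

(-6, -11) and (14, -11)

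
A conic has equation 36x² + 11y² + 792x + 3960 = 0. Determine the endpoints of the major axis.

36(x² + 22x) + 11y² = -3960
Completing the square gives 36(x + 11)² + 11y² = -3960 + 4356 + 0 = 396.
Dividing both sides by 396: (x + 11)²/11 + y²/36 = 1
Ellipse, center (-11, 0), major axis vertical; a² = 36, b² = 11.
a = 6. Vertices at (h, k ± a).

(-11, -6) and (-11, 6)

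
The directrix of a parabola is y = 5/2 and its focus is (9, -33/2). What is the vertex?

(9, -7)

The vertex is the midpoint between the focus and the directrix along the axis of symmetry.
Axis is vertical (directrix is horizontal). Vertex y-coordinate = (-33/2 + 5/2)/2 = -7; x-coordinate = 9.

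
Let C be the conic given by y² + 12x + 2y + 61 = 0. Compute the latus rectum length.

Only y is squared. Complete the square in y: (y + 1)² = -12(x + 5).
Vertex (-5, -1); 4p = -12 so p = -3. Opens left.
Latus rectum length = |4p| = 12.

12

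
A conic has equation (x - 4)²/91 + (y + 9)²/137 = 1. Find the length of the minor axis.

2√91

Center (4, -9). The larger denominator 137 sits under the y-term, so the major axis is vertical; a² = 137, b² = 91.
b² = 91 so b = √91; the minor axis has length 2b = 2√91.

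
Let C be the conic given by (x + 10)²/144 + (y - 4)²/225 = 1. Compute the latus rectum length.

96/5

Center (-10, 4). The larger denominator 225 sits under the y-term, so the major axis is vertical; a² = 225, b² = 144.
Latus rectum length = 2b²/a = 2·144/15 = 96/5.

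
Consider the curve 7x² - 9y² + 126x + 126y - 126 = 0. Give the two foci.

Group the x- and y-terms: 7(x² + 18x) -9(y² - 14y) = 126
Complete the square in x and y: 7(x + 9)² -9(y - 7)² = 126 + 567 - 441 = 252
Divide by 252: (x + 9)²/36 - (y - 7)²/28 = 1
Hyperbola, center (-9, 7), transverse axis horizontal; a² = 36, b² = 28.
c² = a² + b² = 36 + 28 = 64, so c = 8.
Foci lie on the horizontal axis through the center: (h ± c, k).

(-17, 7) and (-1, 7)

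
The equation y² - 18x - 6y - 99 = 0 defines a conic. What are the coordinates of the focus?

Only y is squared. Complete the square in y: (y - 3)² = 18(x + 6).
Vertex (-6, 3); 4p = 18 so p = 9/2. Opens right.
Focus is p units from the vertex along the axis: (h + p, k).

(-3/2, 3)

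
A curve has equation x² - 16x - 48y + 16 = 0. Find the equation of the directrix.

Only x is squared. Complete the square in x: (x - 8)² = 48(y + 1).
Vertex (8, -1); 4p = 48 so p = 12. Opens up.
Directrix is the horizontal line y = k − p = -1 − (12) = -13.

y = -13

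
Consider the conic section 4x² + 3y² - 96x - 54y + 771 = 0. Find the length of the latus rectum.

6

Rearranging, 4(x² - 24x) + 3(y² - 18y) = -771.
4(x - 12)² + 3(y - 9)² = -771 + 576 + 243 = 48
Divide by 48: (x - 12)²/12 + (y - 9)²/16 = 1
Ellipse, center (12, 9), major axis vertical; a² = 16, b² = 12.
Latus rectum length = 2b²/a = 2·12/4 = 6.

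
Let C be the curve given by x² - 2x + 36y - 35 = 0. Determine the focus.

Only x is squared. Complete the square in x: (x - 1)² = -36(y - 1).
Vertex (1, 1); 4p = -36 so p = -9. Opens down.
Focus is p units from the vertex along the axis: (h, k + p).

(1, -8)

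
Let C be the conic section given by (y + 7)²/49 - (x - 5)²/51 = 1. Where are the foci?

(5, -17) and (5, 3)

Center (5, -7). The positive term is the y-term, so the transverse axis is vertical; a² = 49, b² = 51.
c² = a² + b² = 49 + 51 = 100, so c = 10.
Foci lie on the vertical axis through the center: (h, k ± c).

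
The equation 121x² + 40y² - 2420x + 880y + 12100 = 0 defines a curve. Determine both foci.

(10, -20) and (10, -2)

Rearranging, 121(x² - 20x) + 40(y² + 22y) = -12100.
121(x - 10)² + 40(y + 11)² = -12100 + 12100 + 4840 = 4840
Divide by 4840: (x - 10)²/40 + (y + 11)²/121 = 1
Ellipse, center (10, -11), major axis vertical; a² = 121, b² = 40.
c² = a² - b² = 121 - 40 = 81, so c = 9.
Foci lie on the vertical axis through the center: (h, k ± c).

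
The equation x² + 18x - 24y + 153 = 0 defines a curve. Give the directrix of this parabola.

Only x is squared. Complete the square in x: (x + 9)² = 24(y - 3).
Vertex (-9, 3); 4p = 24 so p = 6. Opens up.
Directrix is the horizontal line y = k − p = 3 − (6) = -3.

y = -3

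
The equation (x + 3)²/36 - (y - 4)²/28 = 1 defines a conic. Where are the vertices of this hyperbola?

(-9, 4) and (3, 4)

Center (-3, 4). The positive term is the x-term, so the transverse axis is horizontal; a² = 36, b² = 28.
a = 6. Vertices at (h ± a, k).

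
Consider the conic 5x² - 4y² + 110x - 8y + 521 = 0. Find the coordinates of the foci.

(-17, -1) and (-5, -1)

Rearranging, 5(x² + 22x) -4(y² + 2y) = -521.
Complete the square: 5(x + 11)² -4(y + 1)² = -521 + 605 - 4 = 80
Dividing both sides by 80: (x + 11)²/16 - (y + 1)²/20 = 1
Hyperbola, center (-11, -1), transverse axis horizontal; a² = 16, b² = 20.
c² = a² + b² = 16 + 20 = 36, so c = 6.
Foci lie on the horizontal axis through the center: (h ± c, k).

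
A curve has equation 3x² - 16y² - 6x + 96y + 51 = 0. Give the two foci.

(1, 3 - 2√19) and (1, 3 + 2√19)

Group the x- and y-terms: 3(x² - 2x) -16(y² - 6y) = -51
Complete the square: 3(x - 1)² -16(y - 3)² = -51 + 3 - 144 = -192
Dividing both sides by -192: (y - 3)²/12 - (x - 1)²/64 = 1
Hyperbola, center (1, 3), transverse axis vertical; a² = 12, b² = 64.
c² = a² + b² = 12 + 64 = 76, so c = 2√19.
Foci lie on the vertical axis through the center: (h, k ± c).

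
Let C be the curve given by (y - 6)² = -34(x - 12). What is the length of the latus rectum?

Vertex (12, 6); 4p = -34 so p = -17/2. Opens left.
Latus rectum length = |4p| = 34.

34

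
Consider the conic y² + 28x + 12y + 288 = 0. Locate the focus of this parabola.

(-16, -6)

Only y is squared. Complete the square in y: (y + 6)² = -28(x + 9).
Vertex (-9, -6); 4p = -28 so p = -7. Opens left.
Focus is p units from the vertex along the axis: (h + p, k).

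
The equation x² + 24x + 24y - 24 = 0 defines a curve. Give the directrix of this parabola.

Only x is squared. Complete the square in x: (x + 12)² = -24(y - 7).
Vertex (-12, 7); 4p = -24 so p = -6. Opens down.
Directrix is the horizontal line y = k − p = 7 − (-6) = 13.

y = 13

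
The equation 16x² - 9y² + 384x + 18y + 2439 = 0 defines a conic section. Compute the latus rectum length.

Group: 16(x² + 24x) -9(y² - 2y) = -2439
Complete the square in x and y: 16(x + 12)² -9(y - 1)² = -2439 + 2304 - 9 = -144
Dividing both sides by -144: (y - 1)²/16 - (x + 12)²/9 = 1
Hyperbola, center (-12, 1), transverse axis vertical; a² = 16, b² = 9.
Latus rectum length = 2b²/a = 2·9/4 = 9/2.

9/2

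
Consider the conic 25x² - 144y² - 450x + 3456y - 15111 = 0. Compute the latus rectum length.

288/5

Group the x- and y-terms: 25(x² - 18x) -144(y² - 24y) = 15111
Complete the square: 25(x - 9)² -144(y - 12)² = 15111 + 2025 - 20736 = -3600
Dividing both sides by -3600: (y - 12)²/25 - (x - 9)²/144 = 1
Hyperbola, center (9, 12), transverse axis vertical; a² = 25, b² = 144.
Latus rectum length = 2b²/a = 2·144/5 = 288/5.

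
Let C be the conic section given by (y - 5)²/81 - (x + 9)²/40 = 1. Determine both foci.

Center (-9, 5). The positive term is the y-term, so the transverse axis is vertical; a² = 81, b² = 40.
c² = a² + b² = 81 + 40 = 121, so c = 11.
Foci lie on the vertical axis through the center: (h, k ± c).

(-9, -6) and (-9, 16)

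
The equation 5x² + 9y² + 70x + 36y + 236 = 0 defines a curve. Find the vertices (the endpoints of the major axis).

(-10, -2) and (-4, -2)

Group: 5(x² + 14x) + 9(y² + 4y) = -236
5(x + 7)² + 9(y + 2)² = -236 + 245 + 36 = 45
Divide by 45: (x + 7)²/9 + (y + 2)²/5 = 1
Ellipse, center (-7, -2), major axis horizontal; a² = 9, b² = 5.
a = 3. Vertices at (h ± a, k).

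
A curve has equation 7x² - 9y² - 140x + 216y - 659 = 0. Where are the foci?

(6, 12) and (14, 12)

Group: 7(x² - 20x) -9(y² - 24y) = 659
7(x - 10)² -9(y - 12)² = 659 + 700 - 1296 = 63
Dividing both sides by 63: (x - 10)²/9 - (y - 12)²/7 = 1
Hyperbola, center (10, 12), transverse axis horizontal; a² = 9, b² = 7.
c² = a² + b² = 9 + 7 = 16, so c = 4.
Foci lie on the horizontal axis through the center: (h ± c, k).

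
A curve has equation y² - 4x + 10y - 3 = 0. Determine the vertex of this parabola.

(-7, -5)

Only y is squared. Complete the square in y: (y + 5)² = 4(x + 7).
Vertex (-7, -5); 4p = 4 so p = 1. Opens right.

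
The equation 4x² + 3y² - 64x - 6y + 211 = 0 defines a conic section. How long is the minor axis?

4√3

4(x² - 16x) + 3(y² - 2y) = -211
Complete the square: 4(x - 8)² + 3(y - 1)² = -211 + 256 + 3 = 48
Divide by 48: (x - 8)²/12 + (y - 1)²/16 = 1
Ellipse, center (8, 1), major axis vertical; a² = 16, b² = 12.
b² = 12 so b = 2√3; the minor axis has length 2b = 4√3.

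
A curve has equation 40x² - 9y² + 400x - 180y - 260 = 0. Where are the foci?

40(x² + 10x) -9(y² + 20y) = 260
40(x + 5)² -9(y + 10)² = 260 + 1000 - 900 = 360
Divide through by 360 to get (x + 5)²/9 - (y + 10)²/40 = 1.
Hyperbola, center (-5, -10), transverse axis horizontal; a² = 9, b² = 40.
c² = a² + b² = 9 + 40 = 49, so c = 7.
Foci lie on the horizontal axis through the center: (h ± c, k).

(-12, -10) and (2, -10)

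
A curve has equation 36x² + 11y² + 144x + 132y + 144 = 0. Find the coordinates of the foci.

Rearranging, 36(x² + 4x) + 11(y² + 12y) = -144.
Complete the square in x and y: 36(x + 2)² + 11(y + 6)² = -144 + 144 + 396 = 396
Divide by 396: (x + 2)²/11 + (y + 6)²/36 = 1
Ellipse, center (-2, -6), major axis vertical; a² = 36, b² = 11.
c² = a² - b² = 36 - 11 = 25, so c = 5.
Foci lie on the vertical axis through the center: (h, k ± c).

(-2, -11) and (-2, -1)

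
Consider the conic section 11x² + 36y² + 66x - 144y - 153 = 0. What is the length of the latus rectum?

11(x² + 6x) + 36(y² - 4y) = 153
Complete the square in x and y: 11(x + 3)² + 36(y - 2)² = 153 + 99 + 144 = 396
Divide by 396: (x + 3)²/36 + (y - 2)²/11 = 1
Ellipse, center (-3, 2), major axis horizontal; a² = 36, b² = 11.
Latus rectum length = 2b²/a = 2·11/6 = 11/3.

11/3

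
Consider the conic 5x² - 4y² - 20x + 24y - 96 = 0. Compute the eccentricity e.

Rearranging, 5(x² - 4x) -4(y² - 6y) = 96.
Complete the square: 5(x - 2)² -4(y - 3)² = 96 + 20 - 36 = 80
Dividing both sides by 80: (x - 2)²/16 - (y - 3)²/20 = 1
Hyperbola, center (2, 3), transverse axis horizontal; a² = 16, b² = 20.
c² = a² + b² = 36, so c = 6.
e = c/a = 6/4 = 3/2.

e = 3/2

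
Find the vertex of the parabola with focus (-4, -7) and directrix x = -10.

The vertex is the midpoint between the focus and the directrix along the axis of symmetry.
Axis is horizontal (directrix is vertical). Vertex x-coordinate = (-4 + (-10))/2 = -7; y-coordinate = -7.

(-7, -7)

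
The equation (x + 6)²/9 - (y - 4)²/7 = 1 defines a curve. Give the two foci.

Center (-6, 4). The positive term is the x-term, so the transverse axis is horizontal; a² = 9, b² = 7.
c² = a² + b² = 9 + 7 = 16, so c = 4.
Foci lie on the horizontal axis through the center: (h ± c, k).

(-10, 4) and (-2, 4)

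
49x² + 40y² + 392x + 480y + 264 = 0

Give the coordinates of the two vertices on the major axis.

(-4, -13) and (-4, 1)

Group the x- and y-terms: 49(x² + 8x) + 40(y² + 12y) = -264
49(x + 4)² + 40(y + 6)² = -264 + 784 + 1440 = 1960
Dividing both sides by 1960: (x + 4)²/40 + (y + 6)²/49 = 1
Ellipse, center (-4, -6), major axis vertical; a² = 49, b² = 40.
a = 7. Vertices at (h, k ± a).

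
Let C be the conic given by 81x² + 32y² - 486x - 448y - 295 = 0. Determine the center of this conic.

Group: 81(x² - 6x) + 32(y² - 14y) = 295
81(x - 3)² + 32(y - 7)² = 295 + 729 + 1568 = 2592
Dividing both sides by 2592: (x - 3)²/32 + (y - 7)²/81 = 1
Ellipse with center (3, 7).

(3, 7)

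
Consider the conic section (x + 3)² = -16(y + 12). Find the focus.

(-3, -16)

Vertex (-3, -12); 4p = -16 so p = -4. Opens down.
Focus is p units from the vertex along the axis: (h, k + p).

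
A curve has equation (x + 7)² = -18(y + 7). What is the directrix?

Vertex (-7, -7); 4p = -18 so p = -9/2. Opens down.
Directrix is the horizontal line y = k − p = -7 − (-9/2) = -5/2.

y = -5/2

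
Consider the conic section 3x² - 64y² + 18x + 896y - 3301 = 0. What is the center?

(-3, 7)

Collect terms: 3(x² + 6x) -64(y² - 14y) = 3301
Completing the square gives 3(x + 3)² -64(y - 7)² = 3301 + 27 - 3136 = 192.
Divide by 192: (x + 3)²/64 - (y - 7)²/3 = 1
Hyperbola with center (-3, 7).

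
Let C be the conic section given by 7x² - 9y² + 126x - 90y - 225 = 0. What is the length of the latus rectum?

Collect terms: 7(x² + 18x) -9(y² + 10y) = 225
7(x + 9)² -9(y + 5)² = 225 + 567 - 225 = 567
Divide through by 567 to get (x + 9)²/81 - (y + 5)²/63 = 1.
Hyperbola, center (-9, -5), transverse axis horizontal; a² = 81, b² = 63.
Latus rectum length = 2b²/a = 2·63/9 = 14.

14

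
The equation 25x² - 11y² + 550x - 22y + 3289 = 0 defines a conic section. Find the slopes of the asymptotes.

5√11/11 and -5√11/11

Collect terms: 25(x² + 22x) -11(y² + 2y) = -3289
Complete the square: 25(x + 11)² -11(y + 1)² = -3289 + 3025 - 11 = -275
Divide by -275: (y + 1)²/25 - (x + 11)²/11 = 1
Hyperbola, center (-11, -1), transverse axis vertical; a² = 25, b² = 11.
For a vertical hyperbola the asymptotes have slope ±a/b.
Here that is ±5/√11 = ±5√11/11.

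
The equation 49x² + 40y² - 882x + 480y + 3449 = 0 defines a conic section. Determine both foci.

(9, -9) and (9, -3)

Rearranging, 49(x² - 18x) + 40(y² + 12y) = -3449.
49(x - 9)² + 40(y + 6)² = -3449 + 3969 + 1440 = 1960
Dividing both sides by 1960: (x - 9)²/40 + (y + 6)²/49 = 1
Ellipse, center (9, -6), major axis vertical; a² = 49, b² = 40.
c² = a² - b² = 49 - 40 = 9, so c = 3.
Foci lie on the vertical axis through the center: (h, k ± c).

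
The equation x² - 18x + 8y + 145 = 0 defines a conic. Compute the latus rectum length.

8

Only x is squared. Complete the square in x: (x - 9)² = -8(y + 8).
Vertex (9, -8); 4p = -8 so p = -2. Opens down.
Latus rectum length = |4p| = 8.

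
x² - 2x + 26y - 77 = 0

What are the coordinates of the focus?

(1, -7/2)

Only x is squared. Complete the square in x: (x - 1)² = -26(y - 3).
Vertex (1, 3); 4p = -26 so p = -13/2. Opens down.
Focus is p units from the vertex along the axis: (h, k + p).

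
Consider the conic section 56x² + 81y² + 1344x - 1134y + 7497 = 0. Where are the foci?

(-17, 7) and (-7, 7)

56(x² + 24x) + 81(y² - 14y) = -7497
Complete the square: 56(x + 12)² + 81(y - 7)² = -7497 + 8064 + 3969 = 4536
Divide through by 4536 to get (x + 12)²/81 + (y - 7)²/56 = 1.
Ellipse, center (-12, 7), major axis horizontal; a² = 81, b² = 56.
c² = a² - b² = 81 - 56 = 25, so c = 5.
Foci lie on the horizontal axis through the center: (h ± c, k).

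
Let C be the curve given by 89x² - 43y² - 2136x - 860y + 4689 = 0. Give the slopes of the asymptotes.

√3827/43 and -√3827/43

Group: 89(x² - 24x) -43(y² + 20y) = -4689
Complete the square: 89(x - 12)² -43(y + 10)² = -4689 + 12816 - 4300 = 3827
Divide by 3827: (x - 12)²/43 - (y + 10)²/89 = 1
Hyperbola, center (12, -10), transverse axis horizontal; a² = 43, b² = 89.
For a horizontal hyperbola the asymptotes have slope ±b/a.
Here that is ±√89/√43 = ±√3827/43.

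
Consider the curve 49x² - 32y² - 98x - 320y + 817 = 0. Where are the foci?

(1, -14) and (1, 4)

Group the x- and y-terms: 49(x² - 2x) -32(y² + 10y) = -817
Complete the square in x and y: 49(x - 1)² -32(y + 5)² = -817 + 49 - 800 = -1568
Divide by -1568: (y + 5)²/49 - (x - 1)²/32 = 1
Hyperbola, center (1, -5), transverse axis vertical; a² = 49, b² = 32.
c² = a² + b² = 49 + 32 = 81, so c = 9.
Foci lie on the vertical axis through the center: (h, k ± c).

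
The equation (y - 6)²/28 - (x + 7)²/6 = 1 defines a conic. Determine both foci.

Center (-7, 6). The positive term is the y-term, so the transverse axis is vertical; a² = 28, b² = 6.
c² = a² + b² = 28 + 6 = 34, so c = √34.
Foci lie on the vertical axis through the center: (h, k ± c).

(-7, 6 - √34) and (-7, 6 + √34)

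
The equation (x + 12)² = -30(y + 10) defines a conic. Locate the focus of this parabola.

Vertex (-12, -10); 4p = -30 so p = -15/2. Opens down.
Focus is p units from the vertex along the axis: (h, k + p).

(-12, -35/2)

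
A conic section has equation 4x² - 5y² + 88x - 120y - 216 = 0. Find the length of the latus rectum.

5

Rearranging, 4(x² + 22x) -5(y² + 24y) = 216.
Complete the square: 4(x + 11)² -5(y + 12)² = 216 + 484 - 720 = -20
Divide by -20: (y + 12)²/4 - (x + 11)²/5 = 1
Hyperbola, center (-11, -12), transverse axis vertical; a² = 4, b² = 5.
Latus rectum length = 2b²/a = 2·5/2 = 5.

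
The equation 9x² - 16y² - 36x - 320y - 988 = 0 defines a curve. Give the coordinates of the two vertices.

(2, -16) and (2, -4)

Group the x- and y-terms: 9(x² - 4x) -16(y² + 20y) = 988
Complete the square in x and y: 9(x - 2)² -16(y + 10)² = 988 + 36 - 1600 = -576
Divide by -576: (y + 10)²/36 - (x - 2)²/64 = 1
Hyperbola, center (2, -10), transverse axis vertical; a² = 36, b² = 64.
a = 6. Vertices at (h, k ± a).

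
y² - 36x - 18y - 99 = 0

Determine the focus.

Only y is squared. Complete the square in y: (y - 9)² = 36(x + 5).
Vertex (-5, 9); 4p = 36 so p = 9. Opens right.
Focus is p units from the vertex along the axis: (h + p, k).

(4, 9)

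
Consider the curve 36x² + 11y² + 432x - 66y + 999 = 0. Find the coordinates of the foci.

(-6, -2) and (-6, 8)

36(x² + 12x) + 11(y² - 6y) = -999
Complete the square: 36(x + 6)² + 11(y - 3)² = -999 + 1296 + 99 = 396
Divide by 396: (x + 6)²/11 + (y - 3)²/36 = 1
Ellipse, center (-6, 3), major axis vertical; a² = 36, b² = 11.
c² = a² - b² = 36 - 11 = 25, so c = 5.
Foci lie on the vertical axis through the center: (h, k ± c).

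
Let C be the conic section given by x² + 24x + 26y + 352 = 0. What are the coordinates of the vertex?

(-12, -8)

Only x is squared. Complete the square in x: (x + 12)² = -26(y + 8).
Vertex (-12, -8); 4p = -26 so p = -13/2. Opens down.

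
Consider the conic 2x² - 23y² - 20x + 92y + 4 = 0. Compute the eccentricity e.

e = 5√2/2

Group: 2(x² - 10x) -23(y² - 4y) = -4
Completing the square gives 2(x - 5)² -23(y - 2)² = -4 + 50 - 92 = -46.
Divide through by -46 to get (y - 2)²/2 - (x - 5)²/23 = 1.
Hyperbola, center (5, 2), transverse axis vertical; a² = 2, b² = 23.
c² = a² + b² = 25, so c = 5.
e = c/a = 5/√2 = 5√2/2.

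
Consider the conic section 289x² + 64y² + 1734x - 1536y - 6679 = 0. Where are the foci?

(-3, -3) and (-3, 27)

289(x² + 6x) + 64(y² - 24y) = 6679
Completing the square gives 289(x + 3)² + 64(y - 12)² = 6679 + 2601 + 9216 = 18496.
Divide through by 18496 to get (x + 3)²/64 + (y - 12)²/289 = 1.
Ellipse, center (-3, 12), major axis vertical; a² = 289, b² = 64.
c² = a² - b² = 289 - 64 = 225, so c = 15.
Foci lie on the vertical axis through the center: (h, k ± c).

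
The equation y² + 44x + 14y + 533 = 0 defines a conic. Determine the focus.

Only y is squared. Complete the square in y: (y + 7)² = -44(x + 11).
Vertex (-11, -7); 4p = -44 so p = -11. Opens left.
Focus is p units from the vertex along the axis: (h + p, k).

(-22, -7)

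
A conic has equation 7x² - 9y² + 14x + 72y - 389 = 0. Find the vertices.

(-7, 4) and (5, 4)

Group the x- and y-terms: 7(x² + 2x) -9(y² - 8y) = 389
7(x + 1)² -9(y - 4)² = 389 + 7 - 144 = 252
Divide through by 252 to get (x + 1)²/36 - (y - 4)²/28 = 1.
Hyperbola, center (-1, 4), transverse axis horizontal; a² = 36, b² = 28.
a = 6. Vertices at (h ± a, k).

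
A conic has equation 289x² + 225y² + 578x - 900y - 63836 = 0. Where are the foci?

(-1, -6) and (-1, 10)

289(x² + 2x) + 225(y² - 4y) = 63836
Completing the square gives 289(x + 1)² + 225(y - 2)² = 63836 + 289 + 900 = 65025.
Divide by 65025: (x + 1)²/225 + (y - 2)²/289 = 1
Ellipse, center (-1, 2), major axis vertical; a² = 289, b² = 225.
c² = a² - b² = 289 - 225 = 64, so c = 8.
Foci lie on the vertical axis through the center: (h, k ± c).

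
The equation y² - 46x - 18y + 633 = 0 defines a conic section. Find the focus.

Only y is squared. Complete the square in y: (y - 9)² = 46(x - 12).
Vertex (12, 9); 4p = 46 so p = 23/2. Opens right.
Focus is p units from the vertex along the axis: (h + p, k).

(47/2, 9)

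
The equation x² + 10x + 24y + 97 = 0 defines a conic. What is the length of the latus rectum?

Only x is squared. Complete the square in x: (x + 5)² = -24(y + 3).
Vertex (-5, -3); 4p = -24 so p = -6. Opens down.
Latus rectum length = |4p| = 24.

24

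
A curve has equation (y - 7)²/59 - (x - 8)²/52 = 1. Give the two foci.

(8, 7 - √111) and (8, 7 + √111)

Center (8, 7). The positive term is the y-term, so the transverse axis is vertical; a² = 59, b² = 52.
c² = a² + b² = 59 + 52 = 111, so c = √111.
Foci lie on the vertical axis through the center: (h, k ± c).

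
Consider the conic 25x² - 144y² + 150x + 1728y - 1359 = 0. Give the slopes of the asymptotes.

Group: 25(x² + 6x) -144(y² - 12y) = 1359
25(x + 3)² -144(y - 6)² = 1359 + 225 - 5184 = -3600
Divide through by -3600 to get (y - 6)²/25 - (x + 3)²/144 = 1.
Hyperbola, center (-3, 6), transverse axis vertical; a² = 25, b² = 144.
For a vertical hyperbola the asymptotes have slope ±a/b.
Here that is ±5/12.

5/12 and -5/12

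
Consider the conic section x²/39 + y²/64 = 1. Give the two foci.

Center (0, 0). The larger denominator 64 sits under the y-term, so the major axis is vertical; a² = 64, b² = 39.
c² = a² - b² = 64 - 39 = 25, so c = 5.
Foci lie on the vertical axis through the center: (h, k ± c).

(0, -5) and (0, 5)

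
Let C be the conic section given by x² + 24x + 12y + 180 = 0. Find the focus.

Only x is squared. Complete the square in x: (x + 12)² = -12(y + 3).
Vertex (-12, -3); 4p = -12 so p = -3. Opens down.
Focus is p units from the vertex along the axis: (h, k + p).

(-12, -6)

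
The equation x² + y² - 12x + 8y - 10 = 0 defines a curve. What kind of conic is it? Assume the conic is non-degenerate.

circle

No xy term. Coefficients of x² and y² are A = 1, C = 1.
A = C (same sign) ⇒ circle.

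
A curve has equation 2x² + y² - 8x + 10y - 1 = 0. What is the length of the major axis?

Rearranging, 2(x² - 4x) + (y² + 10y) = 1.
Complete the square: 2(x - 2)² + (y + 5)² = 1 + 8 + 25 = 34
Dividing both sides by 34: (x - 2)²/17 + (y + 5)²/34 = 1
Ellipse, center (2, -5), major axis vertical; a² = 34, b² = 17.
a² = 34 so a = √34; the major axis has length 2a = 2√34.

2√34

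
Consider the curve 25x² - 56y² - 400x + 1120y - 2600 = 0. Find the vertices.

Rearranging, 25(x² - 16x) -56(y² - 20y) = 2600.
Complete the square: 25(x - 8)² -56(y - 10)² = 2600 + 1600 - 5600 = -1400
Dividing both sides by -1400: (y - 10)²/25 - (x - 8)²/56 = 1
Hyperbola, center (8, 10), transverse axis vertical; a² = 25, b² = 56.
a = 5. Vertices at (h, k ± a).

(8, 5) and (8, 15)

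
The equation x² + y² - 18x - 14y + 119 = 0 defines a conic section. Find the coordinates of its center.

Collect terms: (x² - 18x) + (y² - 14y) = -119
Complete the square in x and y: (x - 9)² + (y - 7)² = -119 + 81 + 49 = 11
So (x - 9)² + (y - 7)² = 11.
Circle centered at (9, 7) with r² = 11.

(9, 7)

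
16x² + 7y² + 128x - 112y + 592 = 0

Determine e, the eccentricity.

Collect terms: 16(x² + 8x) + 7(y² - 16y) = -592
Complete the square in x and y: 16(x + 4)² + 7(y - 8)² = -592 + 256 + 448 = 112
Divide through by 112 to get (x + 4)²/7 + (y - 8)²/16 = 1.
Ellipse, center (-4, 8), major axis vertical; a² = 16, b² = 7.
c² = a² - b² = 9, so c = 3.
e = c/a = 3/4.

e = 3/4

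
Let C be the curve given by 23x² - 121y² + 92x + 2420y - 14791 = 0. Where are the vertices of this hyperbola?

(-13, 10) and (9, 10)

23(x² + 4x) -121(y² - 20y) = 14791
Complete the square in x and y: 23(x + 2)² -121(y - 10)² = 14791 + 92 - 12100 = 2783
Divide through by 2783 to get (x + 2)²/121 - (y - 10)²/23 = 1.
Hyperbola, center (-2, 10), transverse axis horizontal; a² = 121, b² = 23.
a = 11. Vertices at (h ± a, k).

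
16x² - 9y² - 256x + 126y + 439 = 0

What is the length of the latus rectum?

16(x² - 16x) -9(y² - 14y) = -439
Complete the square: 16(x - 8)² -9(y - 7)² = -439 + 1024 - 441 = 144
Divide by 144: (x - 8)²/9 - (y - 7)²/16 = 1
Hyperbola, center (8, 7), transverse axis horizontal; a² = 9, b² = 16.
Latus rectum length = 2b²/a = 2·16/3 = 32/3.

32/3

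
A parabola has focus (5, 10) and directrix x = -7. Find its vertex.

The vertex is the midpoint between the focus and the directrix along the axis of symmetry.
Axis is horizontal (directrix is vertical). Vertex x-coordinate = (5 + (-7))/2 = -1; y-coordinate = 10.

(-1, 10)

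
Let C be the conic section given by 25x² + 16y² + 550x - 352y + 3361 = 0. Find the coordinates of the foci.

(-11, 5) and (-11, 17)

Group: 25(x² + 22x) + 16(y² - 22y) = -3361
25(x + 11)² + 16(y - 11)² = -3361 + 3025 + 1936 = 1600
Divide through by 1600 to get (x + 11)²/64 + (y - 11)²/100 = 1.
Ellipse, center (-11, 11), major axis vertical; a² = 100, b² = 64.
c² = a² - b² = 100 - 64 = 36, so c = 6.
Foci lie on the vertical axis through the center: (h, k ± c).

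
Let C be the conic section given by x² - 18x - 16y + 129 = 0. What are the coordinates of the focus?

Only x is squared. Complete the square in x: (x - 9)² = 16(y - 3).
Vertex (9, 3); 4p = 16 so p = 4. Opens up.
Focus is p units from the vertex along the axis: (h, k + p).

(9, 7)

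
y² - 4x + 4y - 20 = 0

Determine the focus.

Only y is squared. Complete the square in y: (y + 2)² = 4(x + 6).
Vertex (-6, -2); 4p = 4 so p = 1. Opens right.
Focus is p units from the vertex along the axis: (h + p, k).

(-5, -2)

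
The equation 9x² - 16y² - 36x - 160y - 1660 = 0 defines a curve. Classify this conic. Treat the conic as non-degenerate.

hyperbola

No xy term. Coefficients of x² and y² are A = 9, C = -16.
A and C have opposite signs ⇒ hyperbola.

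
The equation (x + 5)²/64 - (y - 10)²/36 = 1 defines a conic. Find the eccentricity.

Center (-5, 10). The positive term is the x-term, so the transverse axis is horizontal; a² = 64, b² = 36.
c² = a² + b² = 100, so c = 10.
e = c/a = 10/8 = 5/4.

e = 5/4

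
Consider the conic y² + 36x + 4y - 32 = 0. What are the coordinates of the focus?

(-8, -2)

Only y is squared. Complete the square in y: (y + 2)² = -36(x - 1).
Vertex (1, -2); 4p = -36 so p = -9. Opens left.
Focus is p units from the vertex along the axis: (h + p, k).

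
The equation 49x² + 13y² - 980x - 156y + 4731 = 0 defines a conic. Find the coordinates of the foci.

Rearranging, 49(x² - 20x) + 13(y² - 12y) = -4731.
Completing the square gives 49(x - 10)² + 13(y - 6)² = -4731 + 4900 + 468 = 637.
Divide by 637: (x - 10)²/13 + (y - 6)²/49 = 1
Ellipse, center (10, 6), major axis vertical; a² = 49, b² = 13.
c² = a² - b² = 49 - 13 = 36, so c = 6.
Foci lie on the vertical axis through the center: (h, k ± c).

(10, 0) and (10, 12)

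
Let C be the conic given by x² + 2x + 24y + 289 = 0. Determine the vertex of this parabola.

(-1, -12)

Only x is squared. Complete the square in x: (x + 1)² = -24(y + 12).
Vertex (-1, -12); 4p = -24 so p = -6. Opens down.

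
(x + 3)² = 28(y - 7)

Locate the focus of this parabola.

(-3, 14)

Vertex (-3, 7); 4p = 28 so p = 7. Opens up.
Focus is p units from the vertex along the axis: (h, k + p).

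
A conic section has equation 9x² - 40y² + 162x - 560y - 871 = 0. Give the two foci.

(-9, -14) and (-9, 0)

Collect terms: 9(x² + 18x) -40(y² + 14y) = 871
Complete the square: 9(x + 9)² -40(y + 7)² = 871 + 729 - 1960 = -360
Divide through by -360 to get (y + 7)²/9 - (x + 9)²/40 = 1.
Hyperbola, center (-9, -7), transverse axis vertical; a² = 9, b² = 40.
c² = a² + b² = 9 + 40 = 49, so c = 7.
Foci lie on the vertical axis through the center: (h, k ± c).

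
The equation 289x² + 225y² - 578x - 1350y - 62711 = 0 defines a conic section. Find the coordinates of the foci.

(1, -5) and (1, 11)

Collect terms: 289(x² - 2x) + 225(y² - 6y) = 62711
289(x - 1)² + 225(y - 3)² = 62711 + 289 + 2025 = 65025
Dividing both sides by 65025: (x - 1)²/225 + (y - 3)²/289 = 1
Ellipse, center (1, 3), major axis vertical; a² = 289, b² = 225.
c² = a² - b² = 289 - 225 = 64, so c = 8.
Foci lie on the vertical axis through the center: (h, k ± c).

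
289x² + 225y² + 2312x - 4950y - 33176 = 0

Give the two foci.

289(x² + 8x) + 225(y² - 22y) = 33176
Completing the square gives 289(x + 4)² + 225(y - 11)² = 33176 + 4624 + 27225 = 65025.
Divide by 65025: (x + 4)²/225 + (y - 11)²/289 = 1
Ellipse, center (-4, 11), major axis vertical; a² = 289, b² = 225.
c² = a² - b² = 289 - 225 = 64, so c = 8.
Foci lie on the vertical axis through the center: (h, k ± c).

(-4, 3) and (-4, 19)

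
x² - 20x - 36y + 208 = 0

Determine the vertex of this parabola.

Only x is squared. Complete the square in x: (x - 10)² = 36(y - 3).
Vertex (10, 3); 4p = 36 so p = 9. Opens up.

(10, 3)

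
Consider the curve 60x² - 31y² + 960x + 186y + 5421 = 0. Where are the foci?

(-8, 3 - √91) and (-8, 3 + √91)

Group the x- and y-terms: 60(x² + 16x) -31(y² - 6y) = -5421
60(x + 8)² -31(y - 3)² = -5421 + 3840 - 279 = -1860
Divide by -1860: (y - 3)²/60 - (x + 8)²/31 = 1
Hyperbola, center (-8, 3), transverse axis vertical; a² = 60, b² = 31.
c² = a² + b² = 60 + 31 = 91, so c = √91.
Foci lie on the vertical axis through the center: (h, k ± c).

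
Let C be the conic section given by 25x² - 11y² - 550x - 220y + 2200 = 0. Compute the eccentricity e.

Group: 25(x² - 22x) -11(y² + 20y) = -2200
Complete the square: 25(x - 11)² -11(y + 10)² = -2200 + 3025 - 1100 = -275
Dividing both sides by -275: (y + 10)²/25 - (x - 11)²/11 = 1
Hyperbola, center (11, -10), transverse axis vertical; a² = 25, b² = 11.
c² = a² + b² = 36, so c = 6.
e = c/a = 6/5.

e = 6/5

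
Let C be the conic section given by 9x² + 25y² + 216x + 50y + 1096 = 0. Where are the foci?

Group: 9(x² + 24x) + 25(y² + 2y) = -1096
Completing the square gives 9(x + 12)² + 25(y + 1)² = -1096 + 1296 + 25 = 225.
Dividing both sides by 225: (x + 12)²/25 + (y + 1)²/9 = 1
Ellipse, center (-12, -1), major axis horizontal; a² = 25, b² = 9.
c² = a² - b² = 25 - 9 = 16, so c = 4.
Foci lie on the horizontal axis through the center: (h ± c, k).

(-16, -1) and (-8, -1)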